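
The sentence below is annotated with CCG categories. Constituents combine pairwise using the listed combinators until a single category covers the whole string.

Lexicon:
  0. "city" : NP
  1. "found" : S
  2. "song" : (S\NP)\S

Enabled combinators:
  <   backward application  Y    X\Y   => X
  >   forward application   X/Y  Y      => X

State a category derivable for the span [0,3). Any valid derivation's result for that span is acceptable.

S

[0,3] S   <
  [0,1] "city" : NP
  [1,3] S\NP   <
    [1,2] "found" : S
    [2,3] "song" : (S\NP)\S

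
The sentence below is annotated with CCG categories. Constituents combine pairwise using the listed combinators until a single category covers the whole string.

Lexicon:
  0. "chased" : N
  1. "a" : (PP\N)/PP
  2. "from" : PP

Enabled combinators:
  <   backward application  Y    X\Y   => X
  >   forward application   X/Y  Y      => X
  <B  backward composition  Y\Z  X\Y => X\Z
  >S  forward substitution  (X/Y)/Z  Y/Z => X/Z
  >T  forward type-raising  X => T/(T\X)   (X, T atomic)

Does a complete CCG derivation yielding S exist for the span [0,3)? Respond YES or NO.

NO

N (PP\N)/PP PP
CKY chart[0,3] = {N/(N\PP), NP/(NP\PP), PP, PP/(PP\PP), S/(S\PP)}; S ∉ chart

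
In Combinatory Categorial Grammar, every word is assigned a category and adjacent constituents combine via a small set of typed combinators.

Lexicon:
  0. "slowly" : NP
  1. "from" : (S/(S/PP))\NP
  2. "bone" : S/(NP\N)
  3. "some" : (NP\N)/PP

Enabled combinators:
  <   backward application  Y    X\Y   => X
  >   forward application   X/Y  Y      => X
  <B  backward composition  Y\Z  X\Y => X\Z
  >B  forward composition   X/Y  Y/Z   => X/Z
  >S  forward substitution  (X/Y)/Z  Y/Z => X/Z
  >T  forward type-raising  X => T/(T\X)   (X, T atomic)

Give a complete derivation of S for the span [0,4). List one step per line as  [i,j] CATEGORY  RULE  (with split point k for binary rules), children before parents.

[0,1] NP  lex  "slowly"
[1,2] (S/(S/PP))\NP  lex  "from"
[0,2] S/(S/PP)  <  k=1
[2,3] S/(NP\N)  lex  "bone"
[3,4] (NP\N)/PP  lex  "some"
[2,4] S/PP  >B  k=3
[0,4] S  >  k=2

[0,4] S   >
  [0,2] S/(S/PP)   <
    [0,1] "slowly" : NP
    [1,2] "from" : (S/(S/PP))\NP
  [2,4] S/PP   >B
    [2,3] "bone" : S/(NP\N)
    [3,4] "some" : (NP\N)/PP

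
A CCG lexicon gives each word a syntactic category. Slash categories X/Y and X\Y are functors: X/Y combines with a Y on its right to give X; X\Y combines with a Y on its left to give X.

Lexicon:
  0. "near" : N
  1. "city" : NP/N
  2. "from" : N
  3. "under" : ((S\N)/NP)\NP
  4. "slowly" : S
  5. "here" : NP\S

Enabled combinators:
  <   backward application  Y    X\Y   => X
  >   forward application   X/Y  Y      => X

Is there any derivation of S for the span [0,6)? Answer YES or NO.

[0,6] S   <
  [0,1] "near" : N
  [1,6] S\N   >
    [1,4] (S\N)/NP   <
      [1,3] NP   >
        [1,2] "city" : NP/N
        [2,3] "from" : N
      [3,4] "under" : ((S\N)/NP)\NP
    [4,6] NP   <
      [4,5] "slowly" : S
      [5,6] "here" : NP\S

YES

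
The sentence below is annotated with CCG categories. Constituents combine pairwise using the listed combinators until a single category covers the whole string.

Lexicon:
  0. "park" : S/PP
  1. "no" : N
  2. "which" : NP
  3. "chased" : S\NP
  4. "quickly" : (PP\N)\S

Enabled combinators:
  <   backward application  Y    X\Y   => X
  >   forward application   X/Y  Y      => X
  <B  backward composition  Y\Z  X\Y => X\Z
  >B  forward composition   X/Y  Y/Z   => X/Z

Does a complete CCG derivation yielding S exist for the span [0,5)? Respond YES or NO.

YES

[0,5] S   >
  [0,1] "park" : S/PP
  [1,5] PP   <
    [1,2] "no" : N
    [2,5] PP\N   <
      [2,4] S   <
        [2,3] "which" : NP
        [3,4] "chased" : S\NP
      [4,5] "quickly" : (PP\N)\S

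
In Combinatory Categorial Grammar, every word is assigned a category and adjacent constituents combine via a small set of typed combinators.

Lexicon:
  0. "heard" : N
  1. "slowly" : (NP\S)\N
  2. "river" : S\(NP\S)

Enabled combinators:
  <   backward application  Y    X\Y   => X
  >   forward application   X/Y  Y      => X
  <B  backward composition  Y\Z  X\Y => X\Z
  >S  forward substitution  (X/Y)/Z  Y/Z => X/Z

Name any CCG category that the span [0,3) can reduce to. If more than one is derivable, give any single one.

[0,3] S   <
  [0,2] NP\S   <
    [0,1] "heard" : N
    [1,2] "slowly" : (NP\S)\N
  [2,3] "river" : S\(NP\S)

S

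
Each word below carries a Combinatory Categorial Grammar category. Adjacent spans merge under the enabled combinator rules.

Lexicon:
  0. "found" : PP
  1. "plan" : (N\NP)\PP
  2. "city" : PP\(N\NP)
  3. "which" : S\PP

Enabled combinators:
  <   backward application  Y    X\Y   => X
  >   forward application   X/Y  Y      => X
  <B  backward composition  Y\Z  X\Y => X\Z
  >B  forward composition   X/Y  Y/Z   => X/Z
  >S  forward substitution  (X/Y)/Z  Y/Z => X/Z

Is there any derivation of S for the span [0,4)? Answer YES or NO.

[0,4] S   <
  [0,3] PP   <
    [0,2] N\NP   <
      [0,1] "found" : PP
      [1,2] "plan" : (N\NP)\PP
    [2,3] "city" : PP\(N\NP)
  [3,4] "which" : S\PP

YES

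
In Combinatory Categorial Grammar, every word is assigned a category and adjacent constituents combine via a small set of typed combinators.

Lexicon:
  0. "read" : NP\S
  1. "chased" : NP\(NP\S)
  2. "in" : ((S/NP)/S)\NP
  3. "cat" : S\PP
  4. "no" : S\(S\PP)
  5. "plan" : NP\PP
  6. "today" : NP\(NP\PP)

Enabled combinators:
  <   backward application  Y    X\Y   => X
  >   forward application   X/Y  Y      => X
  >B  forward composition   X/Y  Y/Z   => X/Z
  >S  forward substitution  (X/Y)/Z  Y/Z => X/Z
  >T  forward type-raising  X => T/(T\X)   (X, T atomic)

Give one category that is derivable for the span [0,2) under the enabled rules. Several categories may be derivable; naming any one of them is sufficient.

[0,7] S   >
  [0,5] S/NP   >
    [0,3] (S/NP)/S   <
      [0,2] NP   <
        [0,1] "read" : NP\S
        [1,2] "chased" : NP\(NP\S)
      [2,3] "in" : ((S/NP)/S)\NP
    [3,5] S   <
      [3,4] "cat" : S\PP
      [4,5] "no" : S\(S\PP)
  [5,7] NP   <
    [5,6] "plan" : NP\PP
    [6,7] "today" : NP\(NP\PP)

NP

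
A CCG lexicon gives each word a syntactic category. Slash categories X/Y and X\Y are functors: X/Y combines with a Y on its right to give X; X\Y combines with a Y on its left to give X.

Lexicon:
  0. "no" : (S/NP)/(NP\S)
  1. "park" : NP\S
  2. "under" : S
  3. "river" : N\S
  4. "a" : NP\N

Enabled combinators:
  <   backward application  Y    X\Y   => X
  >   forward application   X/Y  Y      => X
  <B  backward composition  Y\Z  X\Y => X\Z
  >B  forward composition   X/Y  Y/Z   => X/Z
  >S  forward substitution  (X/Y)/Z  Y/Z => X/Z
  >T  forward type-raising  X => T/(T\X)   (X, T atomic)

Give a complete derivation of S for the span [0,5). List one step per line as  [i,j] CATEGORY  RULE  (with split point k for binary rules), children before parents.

[0,5] S   >
  [0,2] S/NP   >
    [0,1] "no" : (S/NP)/(NP\S)
    [1,2] "park" : NP\S
  [2,5] NP   <
    [2,4] N   >
      [2,3] N/(N\S)   >T
        [2,3] "under" : S
      [3,4] "river" : N\S
    [4,5] "a" : NP\N

[0,1] (S/NP)/(NP\S)  lex  "no"
[1,2] NP\S  lex  "park"
[0,2] S/NP  >  k=1
[2,3] S  lex  "under"
[2,3] N/(N\S)  >T
[3,4] N\S  lex  "river"
[2,4] N  >  k=3
[4,5] NP\N  lex  "a"
[2,5] NP  <  k=4
[0,5] S  >  k=2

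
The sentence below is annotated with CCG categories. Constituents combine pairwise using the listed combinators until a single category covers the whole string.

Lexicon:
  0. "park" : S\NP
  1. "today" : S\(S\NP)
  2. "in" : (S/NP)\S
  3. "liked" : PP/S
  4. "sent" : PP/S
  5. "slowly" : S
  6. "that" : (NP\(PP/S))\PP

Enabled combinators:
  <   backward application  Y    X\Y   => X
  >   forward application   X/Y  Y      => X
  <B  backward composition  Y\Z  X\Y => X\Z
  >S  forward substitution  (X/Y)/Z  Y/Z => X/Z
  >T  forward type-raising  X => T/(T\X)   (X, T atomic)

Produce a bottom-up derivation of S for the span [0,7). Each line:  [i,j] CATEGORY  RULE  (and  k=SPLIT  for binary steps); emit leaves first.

[0,1] S\NP  lex  "park"
[1,2] S\(S\NP)  lex  "today"
[0,2] S  <  k=1
[2,3] (S/NP)\S  lex  "in"
[0,3] S/NP  <  k=2
[3,4] PP/S  lex  "liked"
[4,5] PP/S  lex  "sent"
[5,6] S  lex  "slowly"
[4,6] PP  >  k=5
[6,7] (NP\(PP/S))\PP  lex  "that"
[4,7] NP\(PP/S)  <  k=6
[3,7] NP  <  k=4
[0,7] S  >  k=3

[0,7] S   >
  [0,3] S/NP   <
    [0,2] S   <
      [0,1] "park" : S\NP
      [1,2] "today" : S\(S\NP)
    [2,3] "in" : (S/NP)\S
  [3,7] NP   <
    [3,4] "liked" : PP/S
    [4,7] NP\(PP/S)   <
      [4,6] PP   >
        [4,5] "sent" : PP/S
        [5,6] "slowly" : S
      [6,7] "that" : (NP\(PP/S))\PP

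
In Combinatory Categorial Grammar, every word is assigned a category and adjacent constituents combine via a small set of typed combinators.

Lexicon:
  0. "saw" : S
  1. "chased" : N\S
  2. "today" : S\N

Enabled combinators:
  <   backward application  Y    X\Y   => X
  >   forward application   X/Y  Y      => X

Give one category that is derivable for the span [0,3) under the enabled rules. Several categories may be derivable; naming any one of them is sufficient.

S

[0,3] S   <
  [0,2] N   <
    [0,1] "saw" : S
    [1,2] "chased" : N\S
  [2,3] "today" : S\N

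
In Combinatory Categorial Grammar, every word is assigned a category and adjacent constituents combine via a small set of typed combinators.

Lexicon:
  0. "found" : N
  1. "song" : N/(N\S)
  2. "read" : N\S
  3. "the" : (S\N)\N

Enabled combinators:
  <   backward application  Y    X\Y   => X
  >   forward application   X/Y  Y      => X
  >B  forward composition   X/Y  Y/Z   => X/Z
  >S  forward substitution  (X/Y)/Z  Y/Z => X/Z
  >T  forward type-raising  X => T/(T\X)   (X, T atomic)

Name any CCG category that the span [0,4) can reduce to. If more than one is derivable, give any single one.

[0,4] S   <
  [0,1] "found" : N
  [1,4] S\N   <
    [1,3] N   >
      [1,2] "song" : N/(N\S)
      [2,3] "read" : N\S
    [3,4] "the" : (S\N)\N

S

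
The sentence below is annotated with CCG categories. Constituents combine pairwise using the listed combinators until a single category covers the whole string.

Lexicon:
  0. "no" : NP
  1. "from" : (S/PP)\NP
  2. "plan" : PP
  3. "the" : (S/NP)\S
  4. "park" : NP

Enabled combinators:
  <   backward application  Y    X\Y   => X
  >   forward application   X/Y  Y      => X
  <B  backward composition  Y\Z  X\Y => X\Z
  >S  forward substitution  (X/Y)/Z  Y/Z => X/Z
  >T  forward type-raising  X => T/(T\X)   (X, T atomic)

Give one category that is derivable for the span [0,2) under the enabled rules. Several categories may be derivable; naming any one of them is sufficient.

[0,5] S   >
  [0,4] S/NP   <
    [0,3] S   >
      [0,2] S/PP   <
        [0,1] "no" : NP
        [1,2] "from" : (S/PP)\NP
      [2,3] "plan" : PP
    [3,4] "the" : (S/NP)\S
  [4,5] "park" : NP

S/PP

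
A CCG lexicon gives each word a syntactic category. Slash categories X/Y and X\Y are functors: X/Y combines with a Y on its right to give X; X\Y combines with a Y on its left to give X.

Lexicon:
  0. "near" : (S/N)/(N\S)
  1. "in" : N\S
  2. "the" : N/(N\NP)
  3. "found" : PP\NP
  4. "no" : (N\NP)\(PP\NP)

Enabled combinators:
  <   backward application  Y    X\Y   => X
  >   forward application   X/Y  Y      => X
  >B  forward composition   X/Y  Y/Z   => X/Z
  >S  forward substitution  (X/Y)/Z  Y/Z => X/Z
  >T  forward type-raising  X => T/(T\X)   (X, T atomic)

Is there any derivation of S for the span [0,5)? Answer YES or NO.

[0,5] S   >
  [0,2] S/N   >
    [0,1] "near" : (S/N)/(N\S)
    [1,2] "in" : N\S
  [2,5] N   >
    [2,3] "the" : N/(N\NP)
    [3,5] N\NP   <
      [3,4] "found" : PP\NP
      [4,5] "no" : (N\NP)\(PP\NP)

YES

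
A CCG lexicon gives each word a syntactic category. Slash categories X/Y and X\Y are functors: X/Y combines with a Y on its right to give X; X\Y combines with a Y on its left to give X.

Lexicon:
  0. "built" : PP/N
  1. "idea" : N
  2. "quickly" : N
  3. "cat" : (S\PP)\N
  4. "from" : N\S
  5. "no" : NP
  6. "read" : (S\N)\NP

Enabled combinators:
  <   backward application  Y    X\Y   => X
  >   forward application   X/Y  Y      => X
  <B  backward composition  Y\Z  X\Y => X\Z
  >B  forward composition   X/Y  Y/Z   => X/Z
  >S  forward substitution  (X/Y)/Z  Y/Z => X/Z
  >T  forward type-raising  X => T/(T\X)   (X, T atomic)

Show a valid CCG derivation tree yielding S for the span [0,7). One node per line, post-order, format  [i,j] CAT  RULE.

[0,1] PP/N  lex  "built"
[1,2] N  lex  "idea"
[0,2] PP  >  k=1
[2,3] N  lex  "quickly"
[3,4] (S\PP)\N  lex  "cat"
[2,4] S\PP  <  k=3
[4,5] N\S  lex  "from"
[2,5] N\PP  <B  k=4
[5,6] NP  lex  "no"
[6,7] (S\N)\NP  lex  "read"
[5,7] S\N  <  k=6
[2,7] S\PP  <B  k=5
[0,7] S  <  k=2

[0,7] S   <
  [0,2] PP   >
    [0,1] "built" : PP/N
    [1,2] "idea" : N
  [2,7] S\PP   <B
    [2,5] N\PP   <B
      [2,4] S\PP   <
        [2,3] "quickly" : N
        [3,4] "cat" : (S\PP)\N
      [4,5] "from" : N\S
    [5,7] S\N   <
      [5,6] "no" : NP
      [6,7] "read" : (S\N)\NP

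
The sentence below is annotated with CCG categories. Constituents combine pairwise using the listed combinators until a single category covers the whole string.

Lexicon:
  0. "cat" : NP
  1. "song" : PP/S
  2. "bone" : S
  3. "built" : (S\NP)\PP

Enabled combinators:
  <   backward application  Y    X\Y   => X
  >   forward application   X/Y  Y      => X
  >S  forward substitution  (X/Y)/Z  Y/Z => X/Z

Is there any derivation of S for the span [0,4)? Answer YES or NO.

YES

[0,4] S   <
  [0,1] "cat" : NP
  [1,4] S\NP   <
    [1,3] PP   >
      [1,2] "song" : PP/S
      [2,3] "bone" : S
    [3,4] "built" : (S\NP)\PP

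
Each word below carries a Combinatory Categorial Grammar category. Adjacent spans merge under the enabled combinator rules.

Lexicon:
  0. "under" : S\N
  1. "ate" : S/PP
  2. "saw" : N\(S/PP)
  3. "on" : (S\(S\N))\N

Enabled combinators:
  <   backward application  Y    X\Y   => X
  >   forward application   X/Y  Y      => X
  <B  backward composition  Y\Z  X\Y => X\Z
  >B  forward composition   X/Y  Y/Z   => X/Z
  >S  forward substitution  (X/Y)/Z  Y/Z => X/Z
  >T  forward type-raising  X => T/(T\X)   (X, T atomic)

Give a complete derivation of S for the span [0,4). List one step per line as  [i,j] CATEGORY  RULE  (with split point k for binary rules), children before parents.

[0,1] S\N  lex  "under"
[1,2] S/PP  lex  "ate"
[2,3] N\(S/PP)  lex  "saw"
[1,3] N  <  k=2
[3,4] (S\(S\N))\N  lex  "on"
[1,4] S\(S\N)  <  k=3
[0,4] S  <  k=1

[0,4] S   <
  [0,1] "under" : S\N
  [1,4] S\(S\N)   <
    [1,3] N   <
      [1,2] "ate" : S/PP
      [2,3] "saw" : N\(S/PP)
    [3,4] "on" : (S\(S\N))\N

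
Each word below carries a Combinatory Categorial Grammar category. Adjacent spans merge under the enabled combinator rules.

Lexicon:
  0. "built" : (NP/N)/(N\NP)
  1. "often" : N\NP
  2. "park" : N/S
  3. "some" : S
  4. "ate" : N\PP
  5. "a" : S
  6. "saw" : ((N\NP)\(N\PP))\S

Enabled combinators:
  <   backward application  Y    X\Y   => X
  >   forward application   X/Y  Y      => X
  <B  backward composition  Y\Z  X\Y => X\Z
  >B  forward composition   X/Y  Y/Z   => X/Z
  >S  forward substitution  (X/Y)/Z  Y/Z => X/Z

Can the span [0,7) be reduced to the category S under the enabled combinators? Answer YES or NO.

NO

(NP/N)/(N\NP) N\NP N/S S N\PP S ((N\NP)\(N\PP))\S
CKY chart[0,7] = {N}; S ∉ chart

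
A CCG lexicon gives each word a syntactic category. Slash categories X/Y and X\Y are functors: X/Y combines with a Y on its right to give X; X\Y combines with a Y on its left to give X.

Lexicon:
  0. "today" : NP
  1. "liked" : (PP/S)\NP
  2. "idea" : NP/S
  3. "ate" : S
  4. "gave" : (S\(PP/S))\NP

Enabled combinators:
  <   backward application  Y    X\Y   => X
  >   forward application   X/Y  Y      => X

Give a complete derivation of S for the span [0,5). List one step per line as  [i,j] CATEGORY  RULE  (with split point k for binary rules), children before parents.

[0,1] NP  lex  "today"
[1,2] (PP/S)\NP  lex  "liked"
[0,2] PP/S  <  k=1
[2,3] NP/S  lex  "idea"
[3,4] S  lex  "ate"
[2,4] NP  >  k=3
[4,5] (S\(PP/S))\NP  lex  "gave"
[2,5] S\(PP/S)  <  k=4
[0,5] S  <  k=2

[0,5] S   <
  [0,2] PP/S   <
    [0,1] "today" : NP
    [1,2] "liked" : (PP/S)\NP
  [2,5] S\(PP/S)   <
    [2,4] NP   >
      [2,3] "idea" : NP/S
      [3,4] "ate" : S
    [4,5] "gave" : (S\(PP/S))\NP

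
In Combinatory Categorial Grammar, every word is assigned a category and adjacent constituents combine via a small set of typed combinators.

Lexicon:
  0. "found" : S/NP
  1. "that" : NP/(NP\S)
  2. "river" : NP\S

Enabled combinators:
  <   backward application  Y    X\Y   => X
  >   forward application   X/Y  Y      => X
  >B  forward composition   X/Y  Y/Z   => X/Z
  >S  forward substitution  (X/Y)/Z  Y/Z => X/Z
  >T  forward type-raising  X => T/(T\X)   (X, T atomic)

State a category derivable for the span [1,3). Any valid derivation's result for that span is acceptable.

NP

[0,3] S   >
  [0,1] "found" : S/NP
  [1,3] NP   >
    [1,2] "that" : NP/(NP\S)
    [2,3] "river" : NP\S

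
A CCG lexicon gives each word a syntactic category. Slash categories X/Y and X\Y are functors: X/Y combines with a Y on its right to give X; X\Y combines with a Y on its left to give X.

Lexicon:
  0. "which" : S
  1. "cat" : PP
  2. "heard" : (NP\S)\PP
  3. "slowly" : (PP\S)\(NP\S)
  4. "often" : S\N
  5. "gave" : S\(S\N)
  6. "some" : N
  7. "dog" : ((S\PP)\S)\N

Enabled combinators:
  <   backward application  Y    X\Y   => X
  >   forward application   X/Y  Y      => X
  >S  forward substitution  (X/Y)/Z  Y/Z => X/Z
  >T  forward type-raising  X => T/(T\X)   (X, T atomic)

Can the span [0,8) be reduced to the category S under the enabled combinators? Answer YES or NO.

[0,8] S   <
  [0,4] PP   <
    [0,1] "which" : S
    [1,4] PP\S   <
      [1,3] NP\S   <
        [1,2] "cat" : PP
        [2,3] "heard" : (NP\S)\PP
      [3,4] "slowly" : (PP\S)\(NP\S)
  [4,8] S\PP   <
    [4,6] S   <
      [4,5] "often" : S\N
      [5,6] "gave" : S\(S\N)
    [6,8] (S\PP)\S   <
      [6,7] "some" : N
      [7,8] "dog" : ((S\PP)\S)\N

YES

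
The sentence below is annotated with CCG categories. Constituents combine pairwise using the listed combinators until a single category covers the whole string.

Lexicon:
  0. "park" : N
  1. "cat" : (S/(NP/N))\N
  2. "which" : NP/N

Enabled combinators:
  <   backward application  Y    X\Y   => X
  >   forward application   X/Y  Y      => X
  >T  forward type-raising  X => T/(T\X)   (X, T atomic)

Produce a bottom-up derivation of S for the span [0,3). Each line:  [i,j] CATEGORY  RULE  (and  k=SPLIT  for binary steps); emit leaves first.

[0,3] S   >
  [0,2] S/(NP/N)   <
    [0,1] "park" : N
    [1,2] "cat" : (S/(NP/N))\N
  [2,3] "which" : NP/N

[0,1] N  lex  "park"
[1,2] (S/(NP/N))\N  lex  "cat"
[0,2] S/(NP/N)  <  k=1
[2,3] NP/N  lex  "which"
[0,3] S  >  k=2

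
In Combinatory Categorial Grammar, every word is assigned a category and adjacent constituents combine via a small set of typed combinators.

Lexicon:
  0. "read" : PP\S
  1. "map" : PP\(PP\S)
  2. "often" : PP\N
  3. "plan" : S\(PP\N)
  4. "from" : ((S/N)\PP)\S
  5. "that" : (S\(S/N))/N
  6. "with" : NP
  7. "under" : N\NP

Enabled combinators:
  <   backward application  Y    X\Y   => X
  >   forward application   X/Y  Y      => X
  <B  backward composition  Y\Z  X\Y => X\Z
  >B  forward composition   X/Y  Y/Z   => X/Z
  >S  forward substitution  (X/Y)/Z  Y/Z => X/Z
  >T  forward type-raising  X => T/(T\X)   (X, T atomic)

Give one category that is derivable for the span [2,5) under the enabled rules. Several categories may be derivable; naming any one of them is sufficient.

(S/N)\PP

[0,8] S   <
  [0,5] S/N   <
    [0,2] PP   <
      [0,1] "read" : PP\S
      [1,2] "map" : PP\(PP\S)
    [2,5] (S/N)\PP   <
      [2,4] S   <
        [2,3] "often" : PP\N
        [3,4] "plan" : S\(PP\N)
      [4,5] "from" : ((S/N)\PP)\S
  [5,8] S\(S/N)   >
    [5,6] "that" : (S\(S/N))/N
    [6,8] N   <
      [6,7] "with" : NP
      [7,8] "under" : N\NP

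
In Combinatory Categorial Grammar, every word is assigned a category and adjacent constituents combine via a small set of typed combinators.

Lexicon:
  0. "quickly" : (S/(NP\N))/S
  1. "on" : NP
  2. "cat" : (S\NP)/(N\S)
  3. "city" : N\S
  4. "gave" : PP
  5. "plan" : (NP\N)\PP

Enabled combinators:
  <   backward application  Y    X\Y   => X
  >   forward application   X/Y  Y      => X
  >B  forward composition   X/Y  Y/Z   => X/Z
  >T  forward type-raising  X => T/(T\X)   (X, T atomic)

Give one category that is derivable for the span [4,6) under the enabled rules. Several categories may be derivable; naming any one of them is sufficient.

NP\N

[0,6] S   >
  [0,4] S/(NP\N)   >
    [0,1] "quickly" : (S/(NP\N))/S
    [1,4] S   <
      [1,2] "on" : NP
      [2,4] S\NP   >
        [2,3] "cat" : (S\NP)/(N\S)
        [3,4] "city" : N\S
  [4,6] NP\N   <
    [4,5] "gave" : PP
    [5,6] "plan" : (NP\N)\PP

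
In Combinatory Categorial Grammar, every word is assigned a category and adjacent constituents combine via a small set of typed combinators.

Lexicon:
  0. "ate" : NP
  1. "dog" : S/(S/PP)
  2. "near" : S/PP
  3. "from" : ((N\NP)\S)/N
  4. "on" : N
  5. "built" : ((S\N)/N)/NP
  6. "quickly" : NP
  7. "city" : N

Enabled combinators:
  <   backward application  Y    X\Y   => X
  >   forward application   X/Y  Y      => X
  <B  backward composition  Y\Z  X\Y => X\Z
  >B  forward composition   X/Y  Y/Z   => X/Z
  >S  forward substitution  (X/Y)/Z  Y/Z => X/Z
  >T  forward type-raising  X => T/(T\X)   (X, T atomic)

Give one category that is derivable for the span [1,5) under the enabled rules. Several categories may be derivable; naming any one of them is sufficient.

N\NP

[0,8] S   <
  [0,1] "ate" : NP
  [1,8] S\NP   <B
    [1,5] N\NP   <
      [1,3] S   >
        [1,2] "dog" : S/(S/PP)
        [2,3] "near" : S/PP
      [3,5] (N\NP)\S   >
        [3,4] "from" : ((N\NP)\S)/N
        [4,5] "on" : N
    [5,8] S\N   >
      [5,7] (S\N)/N   >
        [5,6] "built" : ((S\N)/N)/NP
        [6,7] "quickly" : NP
      [7,8] "city" : N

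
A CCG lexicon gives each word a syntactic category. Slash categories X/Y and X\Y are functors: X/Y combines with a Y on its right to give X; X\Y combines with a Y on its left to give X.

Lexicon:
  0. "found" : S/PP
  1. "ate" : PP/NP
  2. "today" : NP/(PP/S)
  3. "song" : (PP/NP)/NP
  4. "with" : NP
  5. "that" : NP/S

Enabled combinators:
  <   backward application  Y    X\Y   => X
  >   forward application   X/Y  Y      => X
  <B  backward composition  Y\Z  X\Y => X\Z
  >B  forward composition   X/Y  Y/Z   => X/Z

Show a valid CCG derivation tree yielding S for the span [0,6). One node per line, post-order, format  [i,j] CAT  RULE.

[0,1] S/PP  lex  "found"
[1,2] PP/NP  lex  "ate"
[2,3] NP/(PP/S)  lex  "today"
[3,4] (PP/NP)/NP  lex  "song"
[4,5] NP  lex  "with"
[3,5] PP/NP  >  k=4
[5,6] NP/S  lex  "that"
[3,6] PP/S  >B  k=5
[2,6] NP  >  k=3
[1,6] PP  >  k=2
[0,6] S  >  k=1

[0,6] S   >
  [0,1] "found" : S/PP
  [1,6] PP   >
    [1,2] "ate" : PP/NP
    [2,6] NP   >
      [2,3] "today" : NP/(PP/S)
      [3,6] PP/S   >B
        [3,5] PP/NP   >
          [3,4] "song" : (PP/NP)/NP
          [4,5] "with" : NP
        [5,6] "that" : NP/S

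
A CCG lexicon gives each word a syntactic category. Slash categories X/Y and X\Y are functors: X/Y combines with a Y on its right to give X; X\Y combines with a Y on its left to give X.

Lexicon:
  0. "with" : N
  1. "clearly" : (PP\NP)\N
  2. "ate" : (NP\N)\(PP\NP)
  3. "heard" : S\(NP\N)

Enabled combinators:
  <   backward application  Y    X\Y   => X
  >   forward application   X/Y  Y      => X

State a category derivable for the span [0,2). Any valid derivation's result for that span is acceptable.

[0,4] S   <
  [0,3] NP\N   <
    [0,2] PP\NP   <
      [0,1] "with" : N
      [1,2] "clearly" : (PP\NP)\N
    [2,3] "ate" : (NP\N)\(PP\NP)
  [3,4] "heard" : S\(NP\N)

PP\NP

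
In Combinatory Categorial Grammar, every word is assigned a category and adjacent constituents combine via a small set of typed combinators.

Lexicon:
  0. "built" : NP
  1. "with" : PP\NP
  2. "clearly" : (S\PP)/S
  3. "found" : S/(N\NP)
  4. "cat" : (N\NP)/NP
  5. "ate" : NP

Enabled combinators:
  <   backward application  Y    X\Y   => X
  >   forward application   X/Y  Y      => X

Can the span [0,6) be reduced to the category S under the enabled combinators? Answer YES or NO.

[0,6] S   <
  [0,2] PP   <
    [0,1] "built" : NP
    [1,2] "with" : PP\NP
  [2,6] S\PP   >
    [2,3] "clearly" : (S\PP)/S
    [3,6] S   >
      [3,4] "found" : S/(N\NP)
      [4,6] N\NP   >
        [4,5] "cat" : (N\NP)/NP
        [5,6] "ate" : NP

YES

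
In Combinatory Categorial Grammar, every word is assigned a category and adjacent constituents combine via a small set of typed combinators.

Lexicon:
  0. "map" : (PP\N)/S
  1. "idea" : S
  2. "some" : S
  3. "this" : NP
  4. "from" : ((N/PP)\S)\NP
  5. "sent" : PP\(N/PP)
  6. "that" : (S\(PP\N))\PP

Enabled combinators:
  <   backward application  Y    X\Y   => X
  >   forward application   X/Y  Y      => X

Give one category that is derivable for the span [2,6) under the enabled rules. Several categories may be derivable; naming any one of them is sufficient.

[0,7] S   <
  [0,2] PP\N   >
    [0,1] "map" : (PP\N)/S
    [1,2] "idea" : S
  [2,7] S\(PP\N)   <
    [2,6] PP   <
      [2,5] N/PP   <
        [2,3] "some" : S
        [3,5] (N/PP)\S   <
          [3,4] "this" : NP
          [4,5] "from" : ((N/PP)\S)\NP
      [5,6] "sent" : PP\(N/PP)
    [6,7] "that" : (S\(PP\N))\PP

PP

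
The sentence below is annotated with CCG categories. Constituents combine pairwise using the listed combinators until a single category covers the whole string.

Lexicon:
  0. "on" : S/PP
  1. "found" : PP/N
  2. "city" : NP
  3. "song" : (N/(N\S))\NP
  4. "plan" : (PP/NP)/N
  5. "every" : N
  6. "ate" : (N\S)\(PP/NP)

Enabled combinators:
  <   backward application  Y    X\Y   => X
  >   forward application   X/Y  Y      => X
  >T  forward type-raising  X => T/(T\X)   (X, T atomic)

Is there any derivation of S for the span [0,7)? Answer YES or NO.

[0,7] S   >
  [0,1] "on" : S/PP
  [1,7] PP   >
    [1,2] "found" : PP/N
    [2,7] N   >
      [2,4] N/(N\S)   <
        [2,3] "city" : NP
        [3,4] "song" : (N/(N\S))\NP
      [4,7] N\S   <
        [4,6] PP/NP   >
          [4,5] "plan" : (PP/NP)/N
          [5,6] "every" : N
        [6,7] "ate" : (N\S)\(PP/NP)

YES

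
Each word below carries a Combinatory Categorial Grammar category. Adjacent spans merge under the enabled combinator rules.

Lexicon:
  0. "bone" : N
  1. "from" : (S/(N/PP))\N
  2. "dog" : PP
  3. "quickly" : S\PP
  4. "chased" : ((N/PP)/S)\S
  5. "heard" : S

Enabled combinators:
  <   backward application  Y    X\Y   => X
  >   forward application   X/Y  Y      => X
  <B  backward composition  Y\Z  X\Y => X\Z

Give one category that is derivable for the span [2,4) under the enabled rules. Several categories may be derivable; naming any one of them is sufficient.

[0,6] S   >
  [0,2] S/(N/PP)   <
    [0,1] "bone" : N
    [1,2] "from" : (S/(N/PP))\N
  [2,6] N/PP   >
    [2,5] (N/PP)/S   <
      [2,4] S   <
        [2,3] "dog" : PP
        [3,4] "quickly" : S\PP
      [4,5] "chased" : ((N/PP)/S)\S
    [5,6] "heard" : S

S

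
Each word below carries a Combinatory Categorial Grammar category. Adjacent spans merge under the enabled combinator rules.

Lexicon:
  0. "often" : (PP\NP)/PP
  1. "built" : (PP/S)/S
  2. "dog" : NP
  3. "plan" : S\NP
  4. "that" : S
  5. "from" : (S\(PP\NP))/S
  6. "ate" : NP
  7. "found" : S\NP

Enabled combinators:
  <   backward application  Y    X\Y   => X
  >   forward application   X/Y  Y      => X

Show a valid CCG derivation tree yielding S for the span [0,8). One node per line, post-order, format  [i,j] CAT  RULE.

[0,1] (PP\NP)/PP  lex  "often"
[1,2] (PP/S)/S  lex  "built"
[2,3] NP  lex  "dog"
[3,4] S\NP  lex  "plan"
[2,4] S  <  k=3
[1,4] PP/S  >  k=2
[4,5] S  lex  "that"
[1,5] PP  >  k=4
[0,5] PP\NP  >  k=1
[5,6] (S\(PP\NP))/S  lex  "from"
[6,7] NP  lex  "ate"
[7,8] S\NP  lex  "found"
[6,8] S  <  k=7
[5,8] S\(PP\NP)  >  k=6
[0,8] S  <  k=5

[0,8] S   <
  [0,5] PP\NP   >
    [0,1] "often" : (PP\NP)/PP
    [1,5] PP   >
      [1,4] PP/S   >
        [1,2] "built" : (PP/S)/S
        [2,4] S   <
          [2,3] "dog" : NP
          [3,4] "plan" : S\NP
      [4,5] "that" : S
  [5,8] S\(PP\NP)   >
    [5,6] "from" : (S\(PP\NP))/S
    [6,8] S   <
      [6,7] "ate" : NP
      [7,8] "found" : S\NP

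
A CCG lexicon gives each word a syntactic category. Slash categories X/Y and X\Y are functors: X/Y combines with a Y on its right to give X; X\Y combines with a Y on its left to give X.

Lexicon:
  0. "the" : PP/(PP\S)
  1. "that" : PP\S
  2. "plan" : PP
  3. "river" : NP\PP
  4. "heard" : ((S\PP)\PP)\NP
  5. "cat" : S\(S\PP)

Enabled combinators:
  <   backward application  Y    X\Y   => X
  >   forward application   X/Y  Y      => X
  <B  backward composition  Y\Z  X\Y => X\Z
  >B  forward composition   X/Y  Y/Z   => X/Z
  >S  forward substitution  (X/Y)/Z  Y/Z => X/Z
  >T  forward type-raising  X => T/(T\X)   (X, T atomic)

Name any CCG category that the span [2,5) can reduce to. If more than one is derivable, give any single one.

[0,6] S   <
  [0,5] S\PP   <
    [0,2] PP   >
      [0,1] "the" : PP/(PP\S)
      [1,2] "that" : PP\S
    [2,5] (S\PP)\PP   <
      [2,4] NP   >
        [2,3] NP/(NP\PP)   >T
          [2,3] "plan" : PP
        [3,4] "river" : NP\PP
      [4,5] "heard" : ((S\PP)\PP)\NP
  [5,6] "cat" : S\(S\PP)

(S\PP)\PP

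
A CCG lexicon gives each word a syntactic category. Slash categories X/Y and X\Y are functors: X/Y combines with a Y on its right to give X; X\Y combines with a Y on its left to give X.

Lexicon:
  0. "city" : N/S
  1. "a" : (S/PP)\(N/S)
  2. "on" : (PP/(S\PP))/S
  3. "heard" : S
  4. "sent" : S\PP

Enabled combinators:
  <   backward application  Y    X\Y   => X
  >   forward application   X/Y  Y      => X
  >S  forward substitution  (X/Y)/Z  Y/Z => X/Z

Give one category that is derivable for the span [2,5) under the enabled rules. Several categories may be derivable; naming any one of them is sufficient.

[0,5] S   >
  [0,2] S/PP   <
    [0,1] "city" : N/S
    [1,2] "a" : (S/PP)\(N/S)
  [2,5] PP   >
    [2,4] PP/(S\PP)   >
      [2,3] "on" : (PP/(S\PP))/S
      [3,4] "heard" : S
    [4,5] "sent" : S\PP

PP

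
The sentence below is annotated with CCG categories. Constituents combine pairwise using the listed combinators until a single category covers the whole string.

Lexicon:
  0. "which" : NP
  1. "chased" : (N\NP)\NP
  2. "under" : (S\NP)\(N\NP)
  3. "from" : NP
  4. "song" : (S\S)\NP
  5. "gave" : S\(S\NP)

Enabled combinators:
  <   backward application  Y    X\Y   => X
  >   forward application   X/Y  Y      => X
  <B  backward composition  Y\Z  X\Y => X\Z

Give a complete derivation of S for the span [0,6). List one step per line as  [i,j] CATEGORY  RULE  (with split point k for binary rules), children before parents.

[0,6] S   <
  [0,5] S\NP   <B
    [0,3] S\NP   <
      [0,2] N\NP   <
        [0,1] "which" : NP
        [1,2] "chased" : (N\NP)\NP
      [2,3] "under" : (S\NP)\(N\NP)
    [3,5] S\S   <
      [3,4] "from" : NP
      [4,5] "song" : (S\S)\NP
  [5,6] "gave" : S\(S\NP)

[0,1] NP  lex  "which"
[1,2] (N\NP)\NP  lex  "chased"
[0,2] N\NP  <  k=1
[2,3] (S\NP)\(N\NP)  lex  "under"
[0,3] S\NP  <  k=2
[3,4] NP  lex  "from"
[4,5] (S\S)\NP  lex  "song"
[3,5] S\S  <  k=4
[0,5] S\NP  <B  k=3
[5,6] S\(S\NP)  lex  "gave"
[0,6] S  <  k=5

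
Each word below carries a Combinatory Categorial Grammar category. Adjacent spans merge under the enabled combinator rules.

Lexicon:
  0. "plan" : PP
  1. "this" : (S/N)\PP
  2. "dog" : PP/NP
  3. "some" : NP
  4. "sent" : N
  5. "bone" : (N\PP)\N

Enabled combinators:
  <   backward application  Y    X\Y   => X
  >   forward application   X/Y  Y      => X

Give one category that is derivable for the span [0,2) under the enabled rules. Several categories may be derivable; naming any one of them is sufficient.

[0,6] S   >
  [0,2] S/N   <
    [0,1] "plan" : PP
    [1,2] "this" : (S/N)\PP
  [2,6] N   <
    [2,4] PP   >
      [2,3] "dog" : PP/NP
      [3,4] "some" : NP
    [4,6] N\PP   <
      [4,5] "sent" : N
      [5,6] "bone" : (N\PP)\N

S/N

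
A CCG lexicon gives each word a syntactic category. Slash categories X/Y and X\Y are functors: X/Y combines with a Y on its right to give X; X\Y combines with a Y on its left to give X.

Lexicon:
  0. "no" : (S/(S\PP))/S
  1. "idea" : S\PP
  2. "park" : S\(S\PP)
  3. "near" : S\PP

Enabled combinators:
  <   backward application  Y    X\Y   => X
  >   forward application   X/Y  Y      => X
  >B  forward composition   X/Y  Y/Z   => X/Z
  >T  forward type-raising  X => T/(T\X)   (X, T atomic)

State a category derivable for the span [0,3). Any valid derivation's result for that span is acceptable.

S/(S\PP)

[0,4] S   >
  [0,3] S/(S\PP)   >
    [0,1] "no" : (S/(S\PP))/S
    [1,3] S   <
      [1,2] "idea" : S\PP
      [2,3] "park" : S\(S\PP)
  [3,4] "near" : S\PP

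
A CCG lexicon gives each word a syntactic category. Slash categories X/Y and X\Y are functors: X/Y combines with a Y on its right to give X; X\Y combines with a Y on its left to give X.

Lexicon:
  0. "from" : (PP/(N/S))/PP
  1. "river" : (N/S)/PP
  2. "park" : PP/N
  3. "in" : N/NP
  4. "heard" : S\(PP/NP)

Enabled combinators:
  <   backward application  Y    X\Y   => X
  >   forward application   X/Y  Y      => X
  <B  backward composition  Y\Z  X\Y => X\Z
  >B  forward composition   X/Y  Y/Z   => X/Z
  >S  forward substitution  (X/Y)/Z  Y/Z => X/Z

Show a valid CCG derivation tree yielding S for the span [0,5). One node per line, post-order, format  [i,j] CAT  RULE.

[0,1] (PP/(N/S))/PP  lex  "from"
[1,2] (N/S)/PP  lex  "river"
[0,2] PP/PP  >S  k=1
[2,3] PP/N  lex  "park"
[3,4] N/NP  lex  "in"
[2,4] PP/NP  >B  k=3
[0,4] PP/NP  >B  k=2
[4,5] S\(PP/NP)  lex  "heard"
[0,5] S  <  k=4

[0,5] S   <
  [0,4] PP/NP   >B
    [0,2] PP/PP   >S
      [0,1] "from" : (PP/(N/S))/PP
      [1,2] "river" : (N/S)/PP
    [2,4] PP/NP   >B
      [2,3] "park" : PP/N
      [3,4] "in" : N/NP
  [4,5] "heard" : S\(PP/NP)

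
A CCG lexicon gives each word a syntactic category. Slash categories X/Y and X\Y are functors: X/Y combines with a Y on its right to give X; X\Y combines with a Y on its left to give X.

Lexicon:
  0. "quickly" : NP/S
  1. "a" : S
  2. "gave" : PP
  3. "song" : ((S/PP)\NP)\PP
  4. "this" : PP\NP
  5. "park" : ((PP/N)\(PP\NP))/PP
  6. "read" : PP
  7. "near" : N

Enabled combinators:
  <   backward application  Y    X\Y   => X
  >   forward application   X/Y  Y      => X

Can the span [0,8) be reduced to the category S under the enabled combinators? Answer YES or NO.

YES

[0,8] S   >
  [0,4] S/PP   <
    [0,2] NP   >
      [0,1] "quickly" : NP/S
      [1,2] "a" : S
    [2,4] (S/PP)\NP   <
      [2,3] "gave" : PP
      [3,4] "song" : ((S/PP)\NP)\PP
  [4,8] PP   >
    [4,7] PP/N   <
      [4,5] "this" : PP\NP
      [5,7] (PP/N)\(PP\NP)   >
        [5,6] "park" : ((PP/N)\(PP\NP))/PP
        [6,7] "read" : PP
    [7,8] "near" : N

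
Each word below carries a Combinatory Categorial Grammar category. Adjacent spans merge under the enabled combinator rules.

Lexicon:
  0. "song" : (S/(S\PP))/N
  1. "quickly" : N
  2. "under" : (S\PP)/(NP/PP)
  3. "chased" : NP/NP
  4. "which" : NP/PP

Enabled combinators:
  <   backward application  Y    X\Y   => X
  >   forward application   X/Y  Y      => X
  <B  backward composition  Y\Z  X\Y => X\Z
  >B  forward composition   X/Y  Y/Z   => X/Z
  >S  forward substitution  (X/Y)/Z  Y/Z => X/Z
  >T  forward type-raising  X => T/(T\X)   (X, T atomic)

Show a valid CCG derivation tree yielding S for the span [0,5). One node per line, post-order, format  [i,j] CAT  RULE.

[0,5] S   >
  [0,2] S/(S\PP)   >
    [0,1] "song" : (S/(S\PP))/N
    [1,2] "quickly" : N
  [2,5] S\PP   >
    [2,3] "under" : (S\PP)/(NP/PP)
    [3,5] NP/PP   >B
      [3,4] "chased" : NP/NP
      [4,5] "which" : NP/PP

[0,1] (S/(S\PP))/N  lex  "song"
[1,2] N  lex  "quickly"
[0,2] S/(S\PP)  >  k=1
[2,3] (S\PP)/(NP/PP)  lex  "under"
[3,4] NP/NP  lex  "chased"
[4,5] NP/PP  lex  "which"
[3,5] NP/PP  >B  k=4
[2,5] S\PP  >  k=3
[0,5] S  >  k=2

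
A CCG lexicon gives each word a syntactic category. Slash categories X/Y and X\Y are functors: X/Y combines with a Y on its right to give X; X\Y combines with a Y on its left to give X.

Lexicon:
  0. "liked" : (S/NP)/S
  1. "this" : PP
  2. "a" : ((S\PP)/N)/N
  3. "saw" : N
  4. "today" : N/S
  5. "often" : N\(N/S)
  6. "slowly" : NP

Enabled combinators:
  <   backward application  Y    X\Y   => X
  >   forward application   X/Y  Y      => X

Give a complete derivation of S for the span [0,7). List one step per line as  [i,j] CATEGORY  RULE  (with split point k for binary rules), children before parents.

[0,1] (S/NP)/S  lex  "liked"
[1,2] PP  lex  "this"
[2,3] ((S\PP)/N)/N  lex  "a"
[3,4] N  lex  "saw"
[2,4] (S\PP)/N  >  k=3
[4,5] N/S  lex  "today"
[5,6] N\(N/S)  lex  "often"
[4,6] N  <  k=5
[2,6] S\PP  >  k=4
[1,6] S  <  k=2
[0,6] S/NP  >  k=1
[6,7] NP  lex  "slowly"
[0,7] S  >  k=6

[0,7] S   >
  [0,6] S/NP   >
    [0,1] "liked" : (S/NP)/S
    [1,6] S   <
      [1,2] "this" : PP
      [2,6] S\PP   >
        [2,4] (S\PP)/N   >
          [2,3] "a" : ((S\PP)/N)/N
          [3,4] "saw" : N
        [4,6] N   <
          [4,5] "today" : N/S
          [5,6] "often" : N\(N/S)
  [6,7] "slowly" : NP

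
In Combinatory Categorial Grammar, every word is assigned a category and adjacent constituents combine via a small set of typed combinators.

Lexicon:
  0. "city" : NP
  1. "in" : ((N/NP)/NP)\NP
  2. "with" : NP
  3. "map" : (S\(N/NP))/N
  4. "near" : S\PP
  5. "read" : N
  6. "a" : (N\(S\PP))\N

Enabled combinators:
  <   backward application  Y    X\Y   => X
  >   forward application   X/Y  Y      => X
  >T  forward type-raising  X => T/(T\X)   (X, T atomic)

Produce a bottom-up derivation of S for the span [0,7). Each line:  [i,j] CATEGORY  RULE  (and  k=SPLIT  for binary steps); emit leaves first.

[0,1] NP  lex  "city"
[1,2] ((N/NP)/NP)\NP  lex  "in"
[0,2] (N/NP)/NP  <  k=1
[2,3] NP  lex  "with"
[0,3] N/NP  >  k=2
[3,4] (S\(N/NP))/N  lex  "map"
[4,5] S\PP  lex  "near"
[5,6] N  lex  "read"
[6,7] (N\(S\PP))\N  lex  "a"
[5,7] N\(S\PP)  <  k=6
[4,7] N  <  k=5
[3,7] S\(N/NP)  >  k=4
[0,7] S  <  k=3

[0,7] S   <
  [0,3] N/NP   >
    [0,2] (N/NP)/NP   <
      [0,1] "city" : NP
      [1,2] "in" : ((N/NP)/NP)\NP
    [2,3] "with" : NP
  [3,7] S\(N/NP)   >
    [3,4] "map" : (S\(N/NP))/N
    [4,7] N   <
      [4,5] "near" : S\PP
      [5,7] N\(S\PP)   <
        [5,6] "read" : N
        [6,7] "a" : (N\(S\PP))\N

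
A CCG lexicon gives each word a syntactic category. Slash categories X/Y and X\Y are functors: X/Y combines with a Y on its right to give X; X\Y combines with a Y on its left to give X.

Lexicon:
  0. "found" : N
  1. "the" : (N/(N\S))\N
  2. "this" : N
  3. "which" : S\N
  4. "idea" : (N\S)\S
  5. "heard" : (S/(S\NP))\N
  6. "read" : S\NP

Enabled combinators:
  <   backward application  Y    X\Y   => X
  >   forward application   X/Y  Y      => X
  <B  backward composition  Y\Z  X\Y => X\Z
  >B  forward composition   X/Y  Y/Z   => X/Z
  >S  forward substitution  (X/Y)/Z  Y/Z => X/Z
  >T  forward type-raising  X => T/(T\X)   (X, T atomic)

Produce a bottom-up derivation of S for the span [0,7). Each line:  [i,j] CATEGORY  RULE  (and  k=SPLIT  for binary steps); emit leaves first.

[0,1] N  lex  "found"
[1,2] (N/(N\S))\N  lex  "the"
[0,2] N/(N\S)  <  k=1
[2,3] N  lex  "this"
[3,4] S\N  lex  "which"
[2,4] S  <  k=3
[4,5] (N\S)\S  lex  "idea"
[2,5] N\S  <  k=4
[0,5] N  >  k=2
[5,6] (S/(S\NP))\N  lex  "heard"
[0,6] S/(S\NP)  <  k=5
[6,7] S\NP  lex  "read"
[0,7] S  >  k=6

[0,7] S   >
  [0,6] S/(S\NP)   <
    [0,5] N   >
      [0,2] N/(N\S)   <
        [0,1] "found" : N
        [1,2] "the" : (N/(N\S))\N
      [2,5] N\S   <
        [2,4] S   <
          [2,3] "this" : N
          [3,4] "which" : S\N
        [4,5] "idea" : (N\S)\S
    [5,6] "heard" : (S/(S\NP))\N
  [6,7] "read" : S\NP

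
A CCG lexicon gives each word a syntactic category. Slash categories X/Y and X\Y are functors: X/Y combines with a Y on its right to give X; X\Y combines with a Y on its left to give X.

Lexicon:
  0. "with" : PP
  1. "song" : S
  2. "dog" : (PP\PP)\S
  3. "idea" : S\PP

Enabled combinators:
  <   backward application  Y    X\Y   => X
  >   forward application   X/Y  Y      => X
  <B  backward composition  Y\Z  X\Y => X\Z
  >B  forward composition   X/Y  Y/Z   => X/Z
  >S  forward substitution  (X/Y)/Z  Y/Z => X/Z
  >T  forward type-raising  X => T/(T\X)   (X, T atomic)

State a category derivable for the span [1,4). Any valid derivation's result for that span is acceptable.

S\PP

[0,4] S   >
  [0,1] S/(S\PP)   >T
    [0,1] "with" : PP
  [1,4] S\PP   <B
    [1,3] PP\PP   <
      [1,2] "song" : S
      [2,3] "dog" : (PP\PP)\S
    [3,4] "idea" : S\PP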